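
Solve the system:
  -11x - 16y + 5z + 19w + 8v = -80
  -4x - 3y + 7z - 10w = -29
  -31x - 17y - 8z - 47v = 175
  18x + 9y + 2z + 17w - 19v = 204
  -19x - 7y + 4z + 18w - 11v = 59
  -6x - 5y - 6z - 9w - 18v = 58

Row-reduce the augmented matrix:
R1 ← R1 / (-11).
R2 ← R2 + 4·R1.
R3 ← R3 + 31·R1.
R4 ← R4 − 18·R1.
R5 ← R5 + 19·R1.
R6 ← R6 + 6·R1.
R2 ← R2 / (31/11).
R1 ← R1 − 16/11·R2.
R3 ← R3 − 309/11·R2.
R4 ← R4 + 189/11·R2.
R5 ← R5 − 227/11·R2.
R6 ← R6 − 41/11·R2.
R3 ← R3 / (-2286/31).
R1 ← R1 + 97/31·R3.
R2 ← R2 − 57/31·R3.
R4 ← R4 − 1295/31·R3.
R5 ← R5 + 1320/31·R3.
R6 ← R6 + 483/31·R3.
R4 ← R4 / (23195/2286).
R1 ← R1 − 4847/2286·R4.
R2 ← R2 + 2387/762·R4.
R3 ← R3 + 3565/2286·R4.
R5 ← R5 − 16229/381·R4.
R6 ← R6 + 16229/762·R4.
R5 ← R5 / (5000662/23195).
R1 ← R1 − 283811/23195·R5.
R2 ← R2 + 381208/23195·R5.
R3 ← R3 + 30686/4639·R5.
R4 ← R4 + 106563/23195·R5.
R6 ← R6 + 2500331/23195·R5.
R6 reduces to 0 = 0, so the extra equation is consistent.
Reading off the reduced rows gives x = 1, y = 4, z = 1, w = 2, v = -6.

x = 1, y = 4, z = 1, w = 2, v = -6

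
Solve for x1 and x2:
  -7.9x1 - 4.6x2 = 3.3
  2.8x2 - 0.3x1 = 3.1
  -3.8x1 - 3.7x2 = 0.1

x1 = -1, x2 = 1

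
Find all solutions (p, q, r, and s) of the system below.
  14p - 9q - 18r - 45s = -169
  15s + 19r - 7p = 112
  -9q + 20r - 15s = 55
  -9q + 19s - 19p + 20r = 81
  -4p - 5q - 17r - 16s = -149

p = 4, q = 0, r = 5, s = 3

Row-reduce the augmented matrix:
R1 ← R1 / (14).
R2 ← R2 + 7·R1.
R4 ← R4 + 19·R1.
R5 ← R5 + 4·R1.
R2 ← R2 / (-9/2).
R1 ← R1 + 9/14·R2.
R3 ← R3 + 9·R2.
R4 ← R4 + 297/14·R2.
R5 ← R5 + 53/7·R2.
Swap R3 and R4.
R3 ← R3 / (-361/7).
R1 ← R1 + 19/7·R3.
R2 ← R2 + 20/9·R3.
R5 ← R5 + 2455/63·R3.
Swap R4 and R5.
R4 ← R4 / (-36274/3249).
R1 ← R1 + 34/19·R4.
R2 ← R2 − 6355/3249·R4.
R3 ← R3 − 47/361·R4.
R5 reduces to 0 = 0, so the extra equation is consistent.
Reading off the reduced rows gives p = 4, q = 0, r = 5, s = 3.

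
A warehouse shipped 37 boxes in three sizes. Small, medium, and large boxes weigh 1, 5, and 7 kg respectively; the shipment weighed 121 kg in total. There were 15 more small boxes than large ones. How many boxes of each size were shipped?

small boxes: 17, medium boxes: 18, large boxes: 2

Let s = small boxes, m = medium boxes, l = large boxes.
  s + m + l = 37
  s + 5m + 7l = 121
  s - l = 15
Row-reduce the augmented matrix:
R2 ← R2 − 1·R1.
R3 ← R3 − 1·R1.
R2 ← R2 / (4).
R1 ← R1 − 1·R2.
R3 ← R3 + 1·R2.
R3 ← R3 / (-1/2).
R1 ← R1 + 1/2·R3.
R2 ← R2 − 3/2·R3.
Reading off the reduced rows gives s = 17, m = 18, l = 2.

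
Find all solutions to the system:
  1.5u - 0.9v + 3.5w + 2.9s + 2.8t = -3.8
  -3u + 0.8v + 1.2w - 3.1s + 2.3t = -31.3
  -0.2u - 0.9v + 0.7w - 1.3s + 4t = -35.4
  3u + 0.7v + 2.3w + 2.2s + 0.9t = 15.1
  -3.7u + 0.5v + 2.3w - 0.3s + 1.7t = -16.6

u = 2, v = 5, w = 0, s = 5, t = -6

Row-reduce the augmented matrix:
R1 ← R1 / (3/2).
R2 ← R2 + 3·R1.
R3 ← R3 + 1/5·R1.
R4 ← R4 − 3·R1.
R5 ← R5 + 37/10·R1.
R2 ← R2 / (-1).
R1 ← R1 + 3/5·R2.
R3 ← R3 + 51/50·R2.
R4 ← R4 − 5/2·R2.
R5 ← R5 + 43/25·R2.
R3 ← R3 / (-2699/375).
R1 ← R1 + 194/75·R3.
R2 ← R2 + 41/5·R3.
R4 ← R4 − 79/5·R3.
R5 ← R5 + 1189/375·R3.
R4 ← R4 / (-132271/26990).
R1 ← R1 − 4403/2699·R4.
R2 ← R2 − 15959/10796·R4.
R3 ← R3 − 5501/10796·R4.
R5 ← R5 − 206469/53980·R4.
R5 ← R5 / (2744557/1322710).
R1 ← R1 − 101602/132271·R5.
R2 ← R2 + 211935/132271·R5.
R3 ← R3 − 163450/132271·R5.
R4 ← R4 + 187883/132271·R5.
Reading off the reduced rows gives u = 2, v = 5, w = 0, s = 5, t = -6.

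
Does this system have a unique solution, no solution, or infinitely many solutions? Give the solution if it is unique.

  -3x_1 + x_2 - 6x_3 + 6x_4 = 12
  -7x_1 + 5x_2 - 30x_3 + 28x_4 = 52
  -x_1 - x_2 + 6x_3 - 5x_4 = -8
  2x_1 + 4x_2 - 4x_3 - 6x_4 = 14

infinitely many solutions

Row-reduce:
R1 ← R1 / (-3).
R2 ← R2 + 7·R1.
R3 ← R3 + 1·R1.
R4 ← R4 − 2·R1.
R2 ← R2 / (8/3).
R1 ← R1 + 1/3·R2.
R3 ← R3 + 4/3·R2.
R4 ← R4 − 14/3·R2.
Swap R3 and R4.
R3 ← R3 / (20).
R2 ← R2 + 6·R3.
Rank is 3 with 4 unknowns, leaving x_4 free.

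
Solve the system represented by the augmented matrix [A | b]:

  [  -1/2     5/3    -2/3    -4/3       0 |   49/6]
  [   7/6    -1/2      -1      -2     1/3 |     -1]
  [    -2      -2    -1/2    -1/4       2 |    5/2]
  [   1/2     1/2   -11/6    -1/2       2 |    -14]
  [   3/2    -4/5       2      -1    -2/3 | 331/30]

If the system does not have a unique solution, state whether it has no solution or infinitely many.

x_1 = -5, x_2 = 1, x_3 = 6, x_4 = -6, x_5 = -2

Row-reduce the augmented matrix:
R1 ← R1 / (-1/2).
R2 ← R2 − 7/6·R1.
R3 ← R3 + 2·R1.
R4 ← R4 − 1/2·R1.
R5 ← R5 − 3/2·R1.
R2 ← R2 / (61/18).
R1 ← R1 + 10/3·R2.
R3 ← R3 + 26/3·R2.
R4 ← R4 − 13/6·R2.
R5 ← R5 − 21/5·R2.
R3 ← R3 / (-533/122).
R1 ← R1 + 72/61·R3.
R2 ← R2 + 46/61·R3.
R4 ← R4 + 317/366·R3.
R5 ← R5 − 966/305·R3.
R4 ← R4 / (19303/6396).
R1 ← R1 + 108/533·R4.
R2 ← R2 + 69/533·R4.
R3 ← R3 − 1949/1066·R4.
R5 ← R5 + 11876/2665·R4.
R5 ← R5 / (808292/289545).
R1 ← R1 + 6964/19303·R5.
R2 ← R2 + 6594/19303·R5.
R3 ← R3 + 26886/19303·R5.
R4 ← R4 − 7812/19303·R5.
Reading off the reduced rows gives x_1 = -5, x_2 = 1, x_3 = 6, x_4 = -6, x_5 = -2.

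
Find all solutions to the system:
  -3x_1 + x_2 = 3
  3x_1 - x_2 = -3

infinitely many solutions

Row-reduce:
R1 ← R1 / (-3).
R2 ← R2 − 3·R1.
Rank is 1 with 2 unknowns, leaving x_2 free.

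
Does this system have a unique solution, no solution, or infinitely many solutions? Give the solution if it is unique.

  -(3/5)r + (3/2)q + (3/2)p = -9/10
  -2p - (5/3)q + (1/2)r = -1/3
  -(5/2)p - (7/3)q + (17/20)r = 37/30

no solution

Row-reduce:
R1 ← R1 / (3/2).
R2 ← R2 + 2·R1.
R3 ← R3 + 5/2·R1.
R2 ← R2 / (1/3).
R1 ← R1 − 1·R2.
R3 ← R3 − 1/6·R2.
Row 3 reduces to 0 = 1/2, a contradiction. The system is inconsistent.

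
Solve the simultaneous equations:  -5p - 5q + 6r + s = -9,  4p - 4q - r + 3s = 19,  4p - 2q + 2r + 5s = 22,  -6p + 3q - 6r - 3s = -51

Row-reduce the augmented matrix:
R1 ← R1 / (-5).
R2 ← R2 − 4·R1.
R3 ← R3 − 4·R1.
R4 ← R4 + 6·R1.
R2 ← R2 / (-8).
R1 ← R1 − 1·R2.
R3 ← R3 + 6·R2.
R4 ← R4 − 9·R2.
R3 ← R3 / (79/20).
R1 ← R1 + 29/40·R3.
R2 ← R2 + 19/40·R3.
R4 ← R4 + 357/40·R3.
R4 ← R4 / (1065/158).
R1 ← R1 − 129/158·R4.
R2 ← R2 + 19/158·R4.
R3 ← R3 − 59/79·R4.
Reading off the reduced rows gives p = 6, q = -1, r = 3, s = -2.

p = 6, q = -1, r = 3, s = -2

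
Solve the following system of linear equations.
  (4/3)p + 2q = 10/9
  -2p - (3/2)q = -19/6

Row-reduce the augmented matrix:
R1 ← R1 / (4/3).
R2 ← R2 + 2·R1.
R2 ← R2 / (3/2).
R1 ← R1 − 3/2·R2.
Reading off the reduced rows gives p = 7/3, q = -1.

p = 7/3, q = -1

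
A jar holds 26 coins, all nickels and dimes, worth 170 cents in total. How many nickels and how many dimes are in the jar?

nickels: 18, dimes: 8

Let n = nickels, d = dimes.
  n + d = 26
  5n + 10d = 170
From equation 1: n = 26 − d.
Substitute into equation 2 and solve: d = 8.
Then n = 18.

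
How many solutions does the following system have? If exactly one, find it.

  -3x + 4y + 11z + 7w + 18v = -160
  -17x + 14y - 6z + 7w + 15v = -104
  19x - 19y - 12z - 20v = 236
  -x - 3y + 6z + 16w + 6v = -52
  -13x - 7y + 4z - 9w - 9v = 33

Row-reduce the augmented matrix:
R1 ← R1 / (-3).
R2 ← R2 + 17·R1.
R3 ← R3 − 19·R1.
R4 ← R4 + 1·R1.
R5 ← R5 + 13·R1.
R2 ← R2 / (-26/3).
R1 ← R1 + 4/3·R2.
R3 ← R3 − 19/3·R2.
R4 ← R4 + 13/3·R2.
R5 ← R5 + 73/3·R2.
R3 ← R3 / (201/26).
R1 ← R1 − 89/13·R3.
R2 ← R2 − 205/26·R3.
R4 ← R4 − 73/2·R3.
R5 ← R5 − 3853/26·R3.
R4 ← R4 / (-13388/201).
R1 ← R1 + 3101/201·R4.
R2 ← R2 + 3437/201·R4.
R3 ← R3 − 532/201·R4.
R5 ← R5 + 68309/201·R4.
R5 ← R5 / (284565/3347).
R1 ← R1 − 12175/3347·R5.
R2 ← R2 − 15791/3347·R5.
R3 ← R3 + 147/3347·R5.
R4 ← R4 − 5032/3347·R5.
Reading off the reduced rows gives x = 1, y = -3, z = -5, w = 0, v = -5.

x = 1, y = -3, z = -5, w = 0, v = -5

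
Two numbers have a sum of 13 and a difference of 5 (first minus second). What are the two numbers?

first number: 9, second number: 4

Let x = first number, y = second number.
  x + y = 13
  x - y = 5
From equation 1: x = 13 − y.
Substitute into equation 2 and solve: y = 4.
Then x = 9.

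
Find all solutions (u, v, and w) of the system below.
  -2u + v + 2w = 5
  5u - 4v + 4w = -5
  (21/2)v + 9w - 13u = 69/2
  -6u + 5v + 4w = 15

no solution

Row-reduce:
R1 ← R1 / (-2).
R2 ← R2 − 5·R1.
R3 ← R3 + 13·R1.
R4 ← R4 + 6·R1.
R2 ← R2 / (-3/2).
R1 ← R1 + 1/2·R2.
R3 ← R3 − 4·R2.
R4 ← R4 − 2·R2.
R3 ← R3 / (20).
R1 ← R1 + 4·R3.
R2 ← R2 + 6·R3.
R4 ← R4 − 10·R3.
Row 4 reduces to 0 = -1, a contradiction. The system is inconsistent.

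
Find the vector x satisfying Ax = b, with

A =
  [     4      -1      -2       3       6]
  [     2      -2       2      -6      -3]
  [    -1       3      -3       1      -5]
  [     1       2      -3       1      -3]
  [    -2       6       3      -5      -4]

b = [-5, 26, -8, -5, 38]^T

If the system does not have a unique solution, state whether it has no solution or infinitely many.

x_1 = 1, x_2 = 3, x_3 = 0, x_4 = -6, x_5 = 2

Row-reduce the augmented matrix:
R1 ← R1 / (4).
R2 ← R2 − 2·R1.
R3 ← R3 + 1·R1.
R4 ← R4 − 1·R1.
R5 ← R5 + 2·R1.
R2 ← R2 / (-3/2).
R1 ← R1 + 1/4·R2.
R3 ← R3 − 11/4·R2.
R4 ← R4 − 9/4·R2.
R5 ← R5 − 11/2·R2.
R3 ← R3 / (2).
R1 ← R1 + 1·R3.
R2 ← R2 + 2·R3.
R4 ← R4 − 2·R3.
R5 ← R5 − 13·R3.
R1 ← R1 + 4·R4.
R2 ← R2 + 7·R4.
R3 ← R3 + 6·R4.
R5 ← R5 − 47·R4.
R5 ← R5 / (97/4).
R1 ← R1 + 3/4·R5.
R2 ← R2 + 7/2·R5.
R3 ← R3 + 5/4·R5.
R4 ← R4 − 1·R5.
Reading off the reduced rows gives x_1 = 1, x_2 = 3, x_3 = 0, x_4 = -6, x_5 = 2.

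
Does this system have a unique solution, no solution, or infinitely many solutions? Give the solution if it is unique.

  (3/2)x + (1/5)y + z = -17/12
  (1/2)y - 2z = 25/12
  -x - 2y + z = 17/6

x = 1/2, y = -5/2, z = -5/3

Row-reduce the augmented matrix:
R1 ← R1 / (3/2).
R3 ← R3 + 1·R1.
R2 ← R2 / (1/2).
R1 ← R1 − 2/15·R2.
R3 ← R3 + 28/15·R2.
R3 ← R3 / (-29/5).
R1 ← R1 − 6/5·R3.
R2 ← R2 + 4·R3.
Reading off the reduced rows gives x = 1/2, y = -5/2, z = -5/3.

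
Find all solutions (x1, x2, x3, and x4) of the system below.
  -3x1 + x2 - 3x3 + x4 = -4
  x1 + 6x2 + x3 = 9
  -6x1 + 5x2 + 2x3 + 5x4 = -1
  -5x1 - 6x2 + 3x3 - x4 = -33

Row-reduce the augmented matrix:
R1 ← R1 / (-3).
R2 ← R2 − 1·R1.
R3 ← R3 + 6·R1.
R4 ← R4 + 5·R1.
R2 ← R2 / (19/3).
R1 ← R1 + 1/3·R2.
R3 ← R3 − 3·R2.
R4 ← R4 + 23/3·R2.
R3 ← R3 / (8).
R1 ← R1 − 1·R3.
R4 ← R4 − 8·R3.
R4 ← R4 / (-97/19).
R1 ← R1 + 51/76·R4.
R2 ← R2 − 1/19·R4.
R3 ← R3 − 27/76·R4.
Reading off the reduced rows gives x1 = 4, x2 = 1, x3 = -1, x4 = 4.

x1 = 4, x2 = 1, x3 = -1, x4 = 4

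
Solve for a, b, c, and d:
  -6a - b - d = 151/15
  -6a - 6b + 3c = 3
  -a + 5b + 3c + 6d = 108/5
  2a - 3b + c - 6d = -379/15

Row-reduce the augmented matrix:
R1 ← R1 / (-6).
R2 ← R2 + 6·R1.
R3 ← R3 + 1·R1.
R4 ← R4 − 2·R1.
R2 ← R2 / (-5).
R1 ← R1 − 1/6·R2.
R3 ← R3 − 31/6·R2.
R4 ← R4 + 10/3·R2.
R3 ← R3 / (61/10).
R1 ← R1 − 1/10·R3.
R2 ← R2 + 3/5·R3.
R4 ← R4 + 1·R3.
R4 ← R4 / (-355/61).
R1 ← R1 − 5/61·R4.
R2 ← R2 − 31/61·R4.
R3 ← R3 − 72/61·R4.
Reading off the reduced rows gives a = -7/3, b = 4/3, c = -1, d = 13/5.

a = -7/3, b = 4/3, c = -1, d = 13/5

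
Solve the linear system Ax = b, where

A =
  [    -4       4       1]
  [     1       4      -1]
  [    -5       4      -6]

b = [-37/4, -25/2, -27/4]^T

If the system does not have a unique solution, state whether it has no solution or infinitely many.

Row-reduce the augmented matrix:
R1 ← R1 / (-4).
R2 ← R2 − 1·R1.
R3 ← R3 + 5·R1.
R2 ← R2 / (5).
R1 ← R1 + 1·R2.
R3 ← R3 + 1·R2.
R3 ← R3 / (-37/5).
R1 ← R1 + 2/5·R3.
R2 ← R2 + 3/20·R3.
Reading off the reduced rows gives x_1 = -3/4, x_2 = -3, x_3 = -1/4.

x_1 = -3/4, x_2 = -3, x_3 = -1/4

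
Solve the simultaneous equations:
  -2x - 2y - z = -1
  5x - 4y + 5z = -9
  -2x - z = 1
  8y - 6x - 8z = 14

no solution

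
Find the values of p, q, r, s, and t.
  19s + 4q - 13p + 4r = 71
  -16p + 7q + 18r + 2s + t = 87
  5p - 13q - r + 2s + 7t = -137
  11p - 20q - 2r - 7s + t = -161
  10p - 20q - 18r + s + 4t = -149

p = -6, q = 5, r = -2, s = -1, t = -6

Row-reduce the augmented matrix:
R1 ← R1 / (-13).
R2 ← R2 + 16·R1.
R3 ← R3 − 5·R1.
R4 ← R4 − 11·R1.
R5 ← R5 − 10·R1.
R2 ← R2 / (27/13).
R1 ← R1 + 4/13·R2.
R3 ← R3 + 149/13·R2.
R4 ← R4 + 216/13·R2.
R5 ← R5 + 220/13·R2.
R3 ← R3 / (1963/27).
R1 ← R1 − 44/27·R3.
R2 ← R2 − 170/27·R3.
R4 ← R4 − 106·R3.
R5 ← R5 − 2474/27·R3.
R4 ← R4 / (-6896/1963).
R1 ← R1 + 4305/1963·R4.
R2 ← R2 + 1732/1963·R4.
R3 ← R3 + 2935/1963·R4.
R5 ← R5 + 42457/1963·R4.
R5 ← R5 / (367771/6896).
R1 ← R1 − 38915/6896·R5.
R2 ← R2 − 2967/1724·R5.
R3 ← R3 − 28341/6896·R5.
R4 ← R4 − 18161/6896·R5.
Reading off the reduced rows gives p = -6, q = 5, r = -2, s = -1, t = -6.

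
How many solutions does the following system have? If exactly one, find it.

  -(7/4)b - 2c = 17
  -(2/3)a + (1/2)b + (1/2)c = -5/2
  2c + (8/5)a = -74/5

a = -3, b = -4, c = -5

Row-reduce the augmented matrix:
Swap R1 and R2.
R1 ← R1 / (-2/3).
R3 ← R3 − 8/5·R1.
R2 ← R2 / (-7/4).
R1 ← R1 + 3/4·R2.
R3 ← R3 − 6/5·R2.
R3 ← R3 / (64/35).
R1 ← R1 − 3/28·R3.
R2 ← R2 − 8/7·R3.
Reading off the reduced rows gives a = -3, b = -4, c = -5.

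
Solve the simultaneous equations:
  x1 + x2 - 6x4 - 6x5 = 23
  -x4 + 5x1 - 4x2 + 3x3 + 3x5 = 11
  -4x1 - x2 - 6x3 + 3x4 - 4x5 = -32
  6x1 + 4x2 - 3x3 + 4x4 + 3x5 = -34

Row-reduce:
R2 ← R2 − 5·R1.
R3 ← R3 + 4·R1.
R4 ← R4 − 6·R1.
R2 ← R2 / (-9).
R1 ← R1 − 1·R2.
R3 ← R3 − 3·R2.
R4 ← R4 + 2·R2.
R3 ← R3 / (-5).
R1 ← R1 − 1/3·R3.
R2 ← R2 + 1/3·R3.
R4 ← R4 + 11/3·R3.
R4 ← R4 / (628/15).
R1 ← R1 + 53/15·R4.
R2 ← R2 + 37/15·R4.
R3 ← R3 − 34/15·R4.
Rank is 4 with 5 unknowns, leaving x5 free.

infinitely many solutions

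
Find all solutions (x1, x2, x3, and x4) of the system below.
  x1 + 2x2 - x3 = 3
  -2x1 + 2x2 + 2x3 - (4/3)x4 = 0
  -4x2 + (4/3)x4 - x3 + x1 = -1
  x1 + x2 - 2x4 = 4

no solution

Row-reduce:
R2 ← R2 + 2·R1.
R3 ← R3 − 1·R1.
R4 ← R4 − 1·R1.
R2 ← R2 / (6).
R1 ← R1 − 2·R2.
R3 ← R3 + 6·R2.
R4 ← R4 + 1·R2.
Swap R3 and R4.
R1 ← R1 + 1·R3.
Row 4 reduces to 0 = 2, a contradiction. The system is inconsistent.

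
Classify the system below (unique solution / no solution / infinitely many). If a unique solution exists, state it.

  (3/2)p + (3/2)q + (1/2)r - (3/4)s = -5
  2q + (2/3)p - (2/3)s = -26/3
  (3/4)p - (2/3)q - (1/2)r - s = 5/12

infinitely many solutions

Row-reduce:
R1 ← R1 / (3/2).
R2 ← R2 − 2/3·R1.
R3 ← R3 − 3/4·R1.
R2 ← R2 / (4/3).
R1 ← R1 − 1·R2.
R3 ← R3 + 17/12·R2.
R3 ← R3 / (-71/72).
R1 ← R1 − 1/2·R3.
R2 ← R2 + 1/6·R3.
Rank is 3 with 4 unknowns, leaving s free.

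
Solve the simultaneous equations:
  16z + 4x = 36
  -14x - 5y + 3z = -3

infinitely many solutions

Row-reduce:
R1 ← R1 / (4).
R2 ← R2 + 14·R1.
R2 ← R2 / (-5).
Rank is 2 with 3 unknowns, leaving z free.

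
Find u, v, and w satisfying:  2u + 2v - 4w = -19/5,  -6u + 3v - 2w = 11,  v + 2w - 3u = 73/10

u = -3/2, v = 6/5, w = 4/5

Row-reduce the augmented matrix:
R1 ← R1 / (2).
R2 ← R2 + 6·R1.
R3 ← R3 + 3·R1.
R2 ← R2 / (9).
R1 ← R1 − 1·R2.
R3 ← R3 − 4·R2.
R3 ← R3 / (20/9).
R1 ← R1 + 4/9·R3.
R2 ← R2 + 14/9·R3.
Reading off the reduced rows gives u = -3/2, v = 6/5, w = 4/5.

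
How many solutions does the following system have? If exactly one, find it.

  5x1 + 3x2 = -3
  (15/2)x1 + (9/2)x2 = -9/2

Row-reduce:
R1 ← R1 / (5).
R2 ← R2 − 15/2·R1.
Rank is 1 with 2 unknowns, leaving x2 free.

infinitely many solutions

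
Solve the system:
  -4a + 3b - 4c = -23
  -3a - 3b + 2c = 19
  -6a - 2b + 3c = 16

Row-reduce the augmented matrix:
R1 ← R1 / (-4).
R2 ← R2 + 3·R1.
R3 ← R3 + 6·R1.
R2 ← R2 / (-21/4).
R1 ← R1 + 3/4·R2.
R3 ← R3 + 13/2·R2.
R3 ← R3 / (59/21).
R1 ← R1 − 2/7·R3.
R2 ← R2 + 20/21·R3.
Reading off the reduced rows gives a = 0, b = -5, c = 2.

a = 0, b = -5, c = 2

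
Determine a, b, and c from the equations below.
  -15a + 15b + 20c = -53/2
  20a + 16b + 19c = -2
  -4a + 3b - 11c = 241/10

Row-reduce the augmented matrix:
R1 ← R1 / (-15).
R2 ← R2 − 20·R1.
R3 ← R3 + 4·R1.
R2 ← R2 / (36).
R1 ← R1 + 1·R2.
R3 ← R3 + 1·R2.
R3 ← R3 / (-1627/108).
R1 ← R1 + 7/108·R3.
R2 ← R2 − 137/108·R3.
Reading off the reduced rows gives a = 3/5, b = 3/2, c = -2.

a = 3/5, b = 3/2, c = -2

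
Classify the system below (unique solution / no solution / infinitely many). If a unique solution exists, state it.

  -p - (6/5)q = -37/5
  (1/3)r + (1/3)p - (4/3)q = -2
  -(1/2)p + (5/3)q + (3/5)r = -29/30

p = 5, q = 2, r = -3

Row-reduce the augmented matrix:
R1 ← R1 / (-1).
R2 ← R2 − 1/3·R1.
R3 ← R3 + 1/2·R1.
R2 ← R2 / (-26/15).
R1 ← R1 − 6/5·R2.
R3 ← R3 − 34/15·R2.
R3 ← R3 / (202/195).
R1 ← R1 − 3/13·R3.
R2 ← R2 + 5/26·R3.
Reading off the reduced rows gives p = 5, q = 2, r = -3.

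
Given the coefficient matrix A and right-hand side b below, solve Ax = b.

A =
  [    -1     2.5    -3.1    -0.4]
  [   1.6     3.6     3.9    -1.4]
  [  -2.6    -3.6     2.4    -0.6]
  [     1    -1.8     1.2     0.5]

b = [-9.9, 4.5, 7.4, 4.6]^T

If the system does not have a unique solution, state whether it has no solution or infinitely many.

x_1 = -1, x_2 = 0, x_3 = 3, x_4 = 4

Row-reduce the augmented matrix:
R1 ← R1 / (-1).
R2 ← R2 − 8/5·R1.
R3 ← R3 + 13/5·R1.
R4 ← R4 − 1·R1.
R2 ← R2 / (38/5).
R1 ← R1 + 5/2·R2.
R3 ← R3 + 101/10·R2.
R4 ← R4 − 7/10·R2.
R3 ← R3 / (6879/760).
R1 ← R1 − 2091/760·R3.
R2 ← R2 + 53/380·R3.
R4 ← R4 + 6849/3800·R3.
R4 ← R4 / (-18841/114650).
R1 ← R1 − 4807/11465·R4.
R2 ← R2 + 10436/34395·R4.
R3 ← R3 + 1726/6879·R4.
Reading off the reduced rows gives x_1 = -1, x_2 = 0, x_3 = 3, x_4 = 4.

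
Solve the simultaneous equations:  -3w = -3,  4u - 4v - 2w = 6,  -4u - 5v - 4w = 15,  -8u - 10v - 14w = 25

no solution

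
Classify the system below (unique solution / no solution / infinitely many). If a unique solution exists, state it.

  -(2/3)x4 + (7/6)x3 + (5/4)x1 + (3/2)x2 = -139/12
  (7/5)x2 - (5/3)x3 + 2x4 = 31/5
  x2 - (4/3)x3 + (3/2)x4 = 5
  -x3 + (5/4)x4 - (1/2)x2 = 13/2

x1 = -3, x2 = -2, x3 = -3, x4 = 2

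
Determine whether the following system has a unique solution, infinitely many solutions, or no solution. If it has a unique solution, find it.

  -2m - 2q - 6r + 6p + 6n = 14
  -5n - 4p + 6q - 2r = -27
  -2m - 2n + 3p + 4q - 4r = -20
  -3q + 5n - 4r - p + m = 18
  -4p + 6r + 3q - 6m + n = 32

m = -4, n = 3, p = -2, q = -3, r = 1

Row-reduce the augmented matrix:
R1 ← R1 / (-2).
R3 ← R3 + 2·R1.
R4 ← R4 − 1·R1.
R5 ← R5 + 6·R1.
R2 ← R2 / (-5).
R1 ← R1 + 3·R2.
R3 ← R3 + 8·R2.
R4 ← R4 − 8·R2.
R5 ← R5 + 17·R2.
R3 ← R3 / (17/5).
R1 ← R1 + 3/5·R3.
R2 ← R2 − 4/5·R3.
R4 ← R4 + 22/5·R3.
R5 ← R5 + 42/5·R3.
R4 ← R4 / (16/17).
R1 ← R1 + 55/17·R4.
R2 ← R2 + 6/17·R4.
R3 ← R3 + 18/17·R4.
R5 ← R5 + 345/17·R4.
R5 ← R5 / (-499/16).
R1 ← R1 + 109/16·R5.
R2 ← R2 + 17/8·R5.
R3 ← R3 + 19/8·R5.
R4 ← R4 + 59/16·R5.
Reading off the reduced rows gives m = -4, n = 3, p = -2, q = -3, r = 1.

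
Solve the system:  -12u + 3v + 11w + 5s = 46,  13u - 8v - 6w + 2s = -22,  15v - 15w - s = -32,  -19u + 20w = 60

u = 0, v = 1, w = 3, s = 2

Row-reduce the augmented matrix:
R1 ← R1 / (-12).
R2 ← R2 − 13·R1.
R4 ← R4 + 19·R1.
R2 ← R2 / (-19/4).
R1 ← R1 + 1/4·R2.
R3 ← R3 − 15·R2.
R4 ← R4 + 19/4·R2.
R3 ← R3 / (70/19).
R1 ← R1 + 70/57·R3.
R2 ← R2 + 71/57·R3.
R4 ← R4 + 10/3·R3.
R4 ← R4 / (104/21).
R1 ← R1 − 20/3·R4.
R2 ← R2 − 632/105·R4.
R3 ← R3 − 213/35·R4.
Reading off the reduced rows gives u = 0, v = 1, w = 3, s = 2.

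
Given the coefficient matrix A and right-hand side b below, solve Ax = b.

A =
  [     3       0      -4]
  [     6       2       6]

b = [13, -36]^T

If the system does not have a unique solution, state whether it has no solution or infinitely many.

infinitely many solutions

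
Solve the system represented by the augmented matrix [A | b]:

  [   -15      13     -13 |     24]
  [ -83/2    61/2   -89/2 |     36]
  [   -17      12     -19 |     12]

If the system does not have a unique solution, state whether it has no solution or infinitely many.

infinitely many solutions

Row-reduce:
R1 ← R1 / (-15).
R2 ← R2 + 83/2·R1.
R3 ← R3 + 17·R1.
R2 ← R2 / (-82/15).
R1 ← R1 + 13/15·R2.
R3 ← R3 + 41/15·R2.
Rank is 2 with 3 unknowns, leaving x_3 free.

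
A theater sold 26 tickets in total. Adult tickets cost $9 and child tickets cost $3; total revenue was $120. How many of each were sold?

Let a = adult tickets, c = child tickets.
  c + a = 26
  9a + 3c = 120
From equation 1: a = 26 − c.
Substitute into equation 2 and solve: c = 19.
Then a = 7.

adult tickets: 7, child tickets: 19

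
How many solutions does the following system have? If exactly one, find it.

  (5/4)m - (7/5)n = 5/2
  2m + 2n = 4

Row-reduce the augmented matrix:
R1 ← R1 / (5/4).
R2 ← R2 − 2·R1.
R2 ← R2 / (106/25).
R1 ← R1 + 28/25·R2.
Reading off the reduced rows gives m = 2, n = 0.

m = 2, n = 0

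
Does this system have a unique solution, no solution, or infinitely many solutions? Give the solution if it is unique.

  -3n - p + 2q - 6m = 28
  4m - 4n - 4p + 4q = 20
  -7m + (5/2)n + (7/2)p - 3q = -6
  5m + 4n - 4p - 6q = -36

infinitely many solutions

Row-reduce:
R1 ← R1 / (-6).
R2 ← R2 − 4·R1.
R3 ← R3 + 7·R1.
R4 ← R4 − 5·R1.
R2 ← R2 / (-6).
R1 ← R1 − 1/2·R2.
R3 ← R3 − 6·R2.
R4 ← R4 − 3/2·R2.
Swap R3 and R4.
R3 ← R3 / (-6).
R1 ← R1 + 2/9·R3.
R2 ← R2 − 7/9·R3.
Rank is 3 with 4 unknowns, leaving q free.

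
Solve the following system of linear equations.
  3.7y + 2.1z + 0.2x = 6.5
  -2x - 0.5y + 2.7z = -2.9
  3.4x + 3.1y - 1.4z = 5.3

Row-reduce the augmented matrix:
R1 ← R1 / (1/5).
R2 ← R2 + 2·R1.
R3 ← R3 − 17/5·R1.
R2 ← R2 / (73/2).
R1 ← R1 − 37/2·R2.
R3 ← R3 + 299/5·R2.
R3 ← R3 / (6311/3650).
R1 ← R1 + 552/365·R3.
R2 ← R2 − 237/365·R3.
Reading off the reduced rows gives x = -2, y = 3, z = -2.

x = -2, y = 3, z = -2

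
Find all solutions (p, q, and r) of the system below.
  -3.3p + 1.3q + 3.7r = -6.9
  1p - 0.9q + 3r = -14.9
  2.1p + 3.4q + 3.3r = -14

Row-reduce the augmented matrix:
R1 ← R1 / (-33/10).
R2 ← R2 − 1·R1.
R3 ← R3 − 21/10·R1.
R2 ← R2 / (-167/330).
R1 ← R1 + 13/33·R2.
R3 ← R3 − 93/22·R2.
R3 ← R3 / (33467/835).
R1 ← R1 + 723/167·R3.
R2 ← R2 + 1360/167·R3.
Reading off the reduced rows gives p = -2, q = 1, r = -4.

p = -2, q = 1, r = -4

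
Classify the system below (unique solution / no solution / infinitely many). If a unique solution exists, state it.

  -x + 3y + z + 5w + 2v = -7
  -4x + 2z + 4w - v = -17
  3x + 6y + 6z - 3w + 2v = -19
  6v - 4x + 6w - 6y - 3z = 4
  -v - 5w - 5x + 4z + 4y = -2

Row-reduce the augmented matrix:
R1 ← R1 / (-1).
R2 ← R2 + 4·R1.
R3 ← R3 − 3·R1.
R4 ← R4 + 4·R1.
R5 ← R5 + 5·R1.
R2 ← R2 / (-12).
R1 ← R1 + 3·R2.
R3 ← R3 − 15·R2.
R4 ← R4 + 18·R2.
R5 ← R5 + 11·R2.
R3 ← R3 / (13/2).
R1 ← R1 + 1/2·R3.
R2 ← R2 − 1/6·R3.
R4 ← R4 + 4·R3.
R5 ← R5 − 5/6·R3.
R4 ← R4 / (66/13).
R1 ← R1 + 21/13·R4.
R2 ← R2 − 20/13·R4.
R3 ← R3 + 16/13·R4.
R5 ← R5 + 186/13·R4.
R5 ← R5 / (1613/66).
R1 ← R1 − 133/44·R5.
R2 ← R2 + 45/22·R5.
R3 ← R3 − 119/66·R5.
R4 ← R4 − 247/132·R5.
Reading off the reduced rows gives x = -1, y = 2, z = -6, w = -2, v = 1.

x = -1, y = 2, z = -6, w = -2, v = 1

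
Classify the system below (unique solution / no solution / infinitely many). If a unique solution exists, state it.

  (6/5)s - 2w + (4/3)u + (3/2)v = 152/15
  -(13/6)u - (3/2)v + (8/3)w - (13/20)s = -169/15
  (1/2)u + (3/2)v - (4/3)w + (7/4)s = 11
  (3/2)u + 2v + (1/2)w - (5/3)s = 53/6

no solution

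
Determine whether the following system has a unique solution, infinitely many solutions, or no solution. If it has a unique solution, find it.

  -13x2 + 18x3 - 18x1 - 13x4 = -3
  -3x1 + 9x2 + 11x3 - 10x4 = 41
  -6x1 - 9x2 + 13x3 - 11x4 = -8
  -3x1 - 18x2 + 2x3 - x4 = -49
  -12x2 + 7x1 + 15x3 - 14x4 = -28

x1 = -1, x2 = 3, x3 = 1, x4 = 0

Row-reduce the augmented matrix:
R1 ← R1 / (-18).
R2 ← R2 + 3·R1.
R3 ← R3 + 6·R1.
R4 ← R4 + 3·R1.
R5 ← R5 − 7·R1.
R2 ← R2 / (67/6).
R1 ← R1 − 13/18·R2.
R3 ← R3 + 14/3·R2.
R4 ← R4 + 95/6·R2.
R5 ← R5 + 307/18·R2.
R3 ← R3 / (693/67).
R1 ← R1 + 305/201·R3.
R2 ← R2 − 48/67·R3.
R4 ← R4 − 693/67·R3.
R5 ← R5 − 6878/201·R3.
Swap R4 and R5.
R4 ← R4 / (431/231).
R1 ← R1 + 53/231·R4.
R2 ← R2 + 1/77·R4.
R3 ← R3 + 74/77·R4.
R5 reduces to 0 = 0, so the extra equation is consistent.
Reading off the reduced rows gives x1 = -1, x2 = 3, x3 = 1, x4 = 0.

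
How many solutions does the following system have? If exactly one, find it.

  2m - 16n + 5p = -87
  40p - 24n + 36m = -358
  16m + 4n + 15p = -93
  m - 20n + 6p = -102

no solution

Row-reduce:
R1 ← R1 / (2).
R2 ← R2 − 36·R1.
R3 ← R3 − 16·R1.
R4 ← R4 − 1·R1.
R2 ← R2 / (264).
R1 ← R1 + 8·R2.
R3 ← R3 − 132·R2.
R4 ← R4 + 12·R2.
Swap R3 and R4.
R3 ← R3 / (27/22).
R1 ← R1 − 65/66·R3.
R2 ← R2 + 25/132·R3.
Row 4 reduces to 0 = -1, a contradiction. The system is inconsistent.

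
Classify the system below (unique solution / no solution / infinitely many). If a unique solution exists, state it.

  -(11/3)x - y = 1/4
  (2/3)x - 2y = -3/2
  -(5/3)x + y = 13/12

x = -1/4, y = 2/3

Row-reduce the augmented matrix:
R1 ← R1 / (-11/3).
R2 ← R2 − 2/3·R1.
R3 ← R3 + 5/3·R1.
R2 ← R2 / (-24/11).
R1 ← R1 − 3/11·R2.
R3 ← R3 − 16/11·R2.
R3 reduces to 0 = 0, so the extra equation is consistent.
Reading off the reduced rows gives x = -1/4, y = 2/3.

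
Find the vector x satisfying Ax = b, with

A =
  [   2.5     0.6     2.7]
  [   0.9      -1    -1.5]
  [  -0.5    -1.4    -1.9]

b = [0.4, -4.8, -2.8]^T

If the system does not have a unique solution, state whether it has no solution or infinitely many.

Row-reduce the augmented matrix:
R1 ← R1 / (5/2).
R2 ← R2 − 9/10·R1.
R3 ← R3 + 1/2·R1.
R2 ← R2 / (-152/125).
R1 ← R1 − 6/25·R2.
R3 ← R3 + 32/25·R2.
R3 ← R3 / (118/95).
R1 ← R1 − 45/76·R3.
R2 ← R2 − 309/152·R3.
Reading off the reduced rows gives x_1 = -2, x_2 = 0, x_3 = 2.

x_1 = -2, x_2 = 0, x_3 = 2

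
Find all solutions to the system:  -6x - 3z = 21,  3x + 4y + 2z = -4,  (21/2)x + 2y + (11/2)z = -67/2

Row-reduce:
R1 ← R1 / (-6).
R2 ← R2 − 3·R1.
R3 ← R3 − 21/2·R1.
R2 ← R2 / (4).
R3 ← R3 − 2·R2.
Rank is 2 with 3 unknowns, leaving z free.

infinitely many solutions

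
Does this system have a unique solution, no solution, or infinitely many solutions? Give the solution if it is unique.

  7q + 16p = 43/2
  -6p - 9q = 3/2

p = 2, q = -3/2

Row-reduce the augmented matrix:
R1 ← R1 / (16).
R2 ← R2 + 6·R1.
R2 ← R2 / (-51/8).
R1 ← R1 − 7/16·R2.
Reading off the reduced rows gives p = 2, q = -3/2.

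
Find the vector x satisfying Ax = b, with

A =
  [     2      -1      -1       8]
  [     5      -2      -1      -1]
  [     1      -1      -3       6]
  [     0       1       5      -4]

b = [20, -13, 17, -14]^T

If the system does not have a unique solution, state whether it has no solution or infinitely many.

Row-reduce:
R1 ← R1 / (2).
R2 ← R2 − 5·R1.
R3 ← R3 − 1·R1.
R2 ← R2 / (1/2).
R1 ← R1 + 1/2·R2.
R3 ← R3 + 1/2·R2.
R4 ← R4 − 1·R2.
R3 ← R3 / (-1).
R1 ← R1 − 1·R3.
R2 ← R2 − 3·R3.
R4 ← R4 − 2·R3.
Rank is 3 with 4 unknowns, leaving x_4 free.

infinitely many solutions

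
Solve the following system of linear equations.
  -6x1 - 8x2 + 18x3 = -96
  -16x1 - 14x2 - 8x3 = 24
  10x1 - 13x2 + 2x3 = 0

x1 = 1, x2 = 0, x3 = -5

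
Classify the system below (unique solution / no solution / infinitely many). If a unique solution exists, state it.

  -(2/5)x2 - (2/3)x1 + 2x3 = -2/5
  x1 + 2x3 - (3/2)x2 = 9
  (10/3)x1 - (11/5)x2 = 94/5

Row-reduce:
R1 ← R1 / (-2/3).
R2 ← R2 − 1·R1.
R3 ← R3 − 10/3·R1.
R2 ← R2 / (-21/10).
R1 ← R1 − 3/5·R2.
R3 ← R3 + 21/5·R2.
Rank is 2 with 3 unknowns, leaving x3 free.

infinitely many solutions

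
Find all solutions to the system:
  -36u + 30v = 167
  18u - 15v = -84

Row-reduce:
R1 ← R1 / (-36).
R2 ← R2 − 18·R1.
Row 2 reduces to 0 = -1/2, a contradiction. The system is inconsistent.

no solution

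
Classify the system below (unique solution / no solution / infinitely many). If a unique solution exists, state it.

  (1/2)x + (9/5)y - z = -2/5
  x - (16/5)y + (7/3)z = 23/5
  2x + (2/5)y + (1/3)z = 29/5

Row-reduce:
R1 ← R1 / (1/2).
R2 ← R2 − 1·R1.
R3 ← R3 − 2·R1.
R2 ← R2 / (-34/5).
R1 ← R1 − 18/5·R2.
R3 ← R3 + 34/5·R2.
Row 3 reduces to 0 = 2, a contradiction. The system is inconsistent.

no solution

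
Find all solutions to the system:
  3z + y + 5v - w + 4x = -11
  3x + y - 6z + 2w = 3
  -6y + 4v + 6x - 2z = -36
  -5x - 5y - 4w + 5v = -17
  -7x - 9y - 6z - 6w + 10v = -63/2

Row-reduce:
R1 ← R1 / (4).
R2 ← R2 − 3·R1.
R3 ← R3 − 6·R1.
R4 ← R4 + 5·R1.
R5 ← R5 + 7·R1.
R2 ← R2 / (1/4).
R1 ← R1 − 1/4·R2.
R3 ← R3 + 15/2·R2.
R4 ← R4 + 15/4·R2.
R5 ← R5 + 29/4·R2.
R3 ← R3 / (-254).
R1 ← R1 − 9·R3.
R2 ← R2 + 33·R3.
R4 ← R4 + 120·R3.
R5 ← R5 + 240·R3.
R4 ← R4 / (-468/127).
R1 ← R1 + 3/127·R4.
R2 ← R2 − 11/127·R4.
R3 ← R3 + 42/127·R4.
R5 ← R5 + 936/127·R4.
Row 5 reduces to 0 = -1/2, a contradiction. The system is inconsistent.

no solution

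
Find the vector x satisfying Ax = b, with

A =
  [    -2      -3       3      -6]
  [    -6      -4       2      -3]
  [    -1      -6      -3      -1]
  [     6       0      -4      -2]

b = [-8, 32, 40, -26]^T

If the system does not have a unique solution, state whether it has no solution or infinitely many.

Row-reduce the augmented matrix:
R1 ← R1 / (-2).
R2 ← R2 + 6·R1.
R3 ← R3 + 1·R1.
R4 ← R4 − 6·R1.
R2 ← R2 / (5).
R1 ← R1 − 3/2·R2.
R3 ← R3 + 9/2·R2.
R4 ← R4 + 9·R2.
R3 ← R3 / (-54/5).
R1 ← R1 − 3/5·R3.
R2 ← R2 + 7/5·R3.
R4 ← R4 + 38/5·R3.
R4 ← R4 / (-211/54).
R1 ← R1 + 23/36·R4.
R2 ← R2 − 107/108·R4.
R3 ← R3 + 155/108·R4.
Reading off the reduced rows gives x_1 = -5, x_2 = -5, x_3 = -3, x_4 = 4.

x_1 = -5, x_2 = -5, x_3 = -3, x_4 = 4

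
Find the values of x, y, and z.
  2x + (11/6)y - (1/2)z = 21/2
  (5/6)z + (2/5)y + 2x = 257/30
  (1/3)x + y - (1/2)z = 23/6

x = 1, y = 6, z = 5

Row-reduce the augmented matrix:
R1 ← R1 / (2).
R2 ← R2 − 2·R1.
R3 ← R3 − 1/3·R1.
R2 ← R2 / (-43/30).
R1 ← R1 − 11/12·R2.
R3 ← R3 − 25/36·R2.
R3 ← R3 / (355/1548).
R1 ← R1 − 311/516·R3.
R2 ← R2 + 40/43·R3.
Reading off the reduced rows gives x = 1, y = 6, z = 5.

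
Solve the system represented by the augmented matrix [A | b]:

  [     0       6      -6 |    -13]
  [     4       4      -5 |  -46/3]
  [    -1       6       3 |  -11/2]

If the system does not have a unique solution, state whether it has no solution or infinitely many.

Row-reduce the augmented matrix:
Swap R1 and R2.
R1 ← R1 / (4).
R3 ← R3 + 1·R1.
R2 ← R2 / (6).
R1 ← R1 − 1·R2.
R3 ← R3 − 7·R2.
R3 ← R3 / (35/4).
R1 ← R1 + 1/4·R3.
R2 ← R2 + 1·R3.
Reading off the reduced rows gives x_1 = -3/2, x_2 = -3/2, x_3 = 2/3.

x_1 = -3/2, x_2 = -3/2, x_3 = 2/3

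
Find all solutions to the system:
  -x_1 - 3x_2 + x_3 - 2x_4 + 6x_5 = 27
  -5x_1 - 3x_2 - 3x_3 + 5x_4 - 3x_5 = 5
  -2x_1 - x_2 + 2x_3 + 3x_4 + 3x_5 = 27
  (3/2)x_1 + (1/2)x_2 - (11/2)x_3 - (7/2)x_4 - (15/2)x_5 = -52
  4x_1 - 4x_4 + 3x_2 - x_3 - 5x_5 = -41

Row-reduce:
R1 ← R1 / (-1).
R2 ← R2 + 5·R1.
R3 ← R3 + 2·R1.
R4 ← R4 − 3/2·R1.
R5 ← R5 − 4·R1.
R2 ← R2 / (12).
R1 ← R1 − 3·R2.
R3 ← R3 − 5·R2.
R4 ← R4 + 4·R2.
R5 ← R5 + 9·R2.
R3 ← R3 / (10/3).
R1 ← R1 − 1·R3.
R2 ← R2 + 2/3·R3.
R4 ← R4 + 20/3·R3.
R5 ← R5 + 3·R3.
Swap R4 and R5.
R4 ← R4 / (-3/40).
R1 ← R1 + 79/40·R4.
R2 ← R2 − 7/5·R4.
R3 ← R3 − 9/40·R4.
Row 5 reduces to 0 = -1/2, a contradiction. The system is inconsistent.

no solution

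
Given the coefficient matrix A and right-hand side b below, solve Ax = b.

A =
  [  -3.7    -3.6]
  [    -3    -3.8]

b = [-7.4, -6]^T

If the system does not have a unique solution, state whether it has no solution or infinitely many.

Row-reduce the augmented matrix:
R1 ← R1 / (-37/10).
R2 ← R2 + 3·R1.
R2 ← R2 / (-163/185).
R1 ← R1 − 36/37·R2.
Reading off the reduced rows gives x_1 = 2, x_2 = 0.

x_1 = 2, x_2 = 0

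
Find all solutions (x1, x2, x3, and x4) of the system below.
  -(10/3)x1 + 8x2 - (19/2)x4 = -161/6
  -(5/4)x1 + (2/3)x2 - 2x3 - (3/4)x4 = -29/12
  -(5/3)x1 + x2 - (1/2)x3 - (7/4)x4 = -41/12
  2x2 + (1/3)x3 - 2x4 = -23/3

no solution

Row-reduce:
R1 ← R1 / (-10/3).
R2 ← R2 + 5/4·R1.
R3 ← R3 + 5/3·R1.
R2 ← R2 / (-7/3).
R1 ← R1 + 12/5·R2.
R3 ← R3 + 3·R2.
R4 ← R4 − 2·R2.
R3 ← R3 / (29/14).
R1 ← R1 − 72/35·R3.
R2 ← R2 − 6/7·R3.
R4 ← R4 + 29/21·R3.
Row 4 reduces to 0 = -1, a contradiction. The system is inconsistent.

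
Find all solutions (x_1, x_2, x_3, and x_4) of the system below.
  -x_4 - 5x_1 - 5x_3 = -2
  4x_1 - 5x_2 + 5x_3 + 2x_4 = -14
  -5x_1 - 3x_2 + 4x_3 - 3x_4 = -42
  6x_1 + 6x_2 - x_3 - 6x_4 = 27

Row-reduce the augmented matrix:
R1 ← R1 / (-5).
R2 ← R2 − 4·R1.
R3 ← R3 + 5·R1.
R4 ← R4 − 6·R1.
R2 ← R2 / (-5).
R3 ← R3 + 3·R2.
R4 ← R4 − 6·R2.
R3 ← R3 / (42/5).
R1 ← R1 − 1·R3.
R2 ← R2 + 1/5·R3.
R4 ← R4 + 29/5·R3.
R4 ← R4 / (-802/105).
R1 ← R1 − 11/21·R4.
R2 ← R2 + 32/105·R4.
R3 ← R3 + 34/105·R4.
Reading off the reduced rows gives x_1 = 3, x_2 = 3, x_3 = -3, x_4 = 2.

x_1 = 3, x_2 = 3, x_3 = -3, x_4 = 2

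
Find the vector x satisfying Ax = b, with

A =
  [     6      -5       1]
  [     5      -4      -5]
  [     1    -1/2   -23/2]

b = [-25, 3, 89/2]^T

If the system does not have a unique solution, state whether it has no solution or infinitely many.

Row-reduce:
R1 ← R1 / (6).
R2 ← R2 − 5·R1.
R3 ← R3 − 1·R1.
R2 ← R2 / (1/6).
R1 ← R1 + 5/6·R2.
R3 ← R3 − 1/3·R2.
Row 3 reduces to 0 = 1, a contradiction. The system is inconsistent.

no solution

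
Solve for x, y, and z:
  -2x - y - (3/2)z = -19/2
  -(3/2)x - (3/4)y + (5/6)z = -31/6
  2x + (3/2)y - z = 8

Row-reduce the augmented matrix:
R1 ← R1 / (-2).
R2 ← R2 + 3/2·R1.
R3 ← R3 − 2·R1.
Swap R2 and R3.
R2 ← R2 / (1/2).
R1 ← R1 − 1/2·R2.
R3 ← R3 / (47/24).
R1 ← R1 − 13/4·R3.
R2 ← R2 + 5·R3.
Reading off the reduced rows gives x = 3, y = 2, z = 1.

x = 3, y = 2, z = 1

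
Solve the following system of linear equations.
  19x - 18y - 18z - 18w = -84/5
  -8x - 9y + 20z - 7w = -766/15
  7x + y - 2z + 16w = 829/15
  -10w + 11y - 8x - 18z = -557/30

x = 3/2, y = 3/5, z = -3/4, w = 8/3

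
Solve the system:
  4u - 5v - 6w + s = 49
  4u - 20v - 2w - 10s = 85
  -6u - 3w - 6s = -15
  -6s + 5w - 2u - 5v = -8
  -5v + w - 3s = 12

no solution

Row-reduce:
R1 ← R1 / (4).
R2 ← R2 − 4·R1.
R3 ← R3 + 6·R1.
R4 ← R4 + 2·R1.
R2 ← R2 / (-15).
R1 ← R1 + 5/4·R2.
R3 ← R3 + 15/2·R2.
R4 ← R4 + 15/2·R2.
R5 ← R5 + 5·R2.
R3 ← R3 / (-14).
R1 ← R1 + 11/6·R3.
R2 ← R2 + 4/15·R3.
R5 ← R5 + 1/3·R3.
Swap R4 and R5.
R4 ← R4 / (9/14).
R1 ← R1 − 29/28·R4.
R2 ← R2 − 5/7·R4.
R3 ← R3 + 1/14·R4.
Row 5 reduces to 0 = -3/2, a contradiction. The system is inconsistent.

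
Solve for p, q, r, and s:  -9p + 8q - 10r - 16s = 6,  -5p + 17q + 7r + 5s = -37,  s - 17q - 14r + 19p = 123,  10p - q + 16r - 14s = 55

p = 6, q = 1, r = -2, s = -2

Row-reduce the augmented matrix:
R1 ← R1 / (-9).
R2 ← R2 + 5·R1.
R3 ← R3 − 19·R1.
R4 ← R4 − 10·R1.
R2 ← R2 / (113/9).
R1 ← R1 + 8/9·R2.
R3 ← R3 + 1/9·R2.
R4 ← R4 − 71/9·R2.
R3 ← R3 / (-35).
R1 ← R1 − 2·R3.
R2 ← R2 − 1·R3.
R4 ← R4 + 3·R3.
R4 ← R4 / (-29825/791).
R1 ← R1 − 708/791·R4.
R2 ← R2 − 137/791·R4.
R3 ← R3 − 738/791·R4.
Reading off the reduced rows gives p = 6, q = 1, r = -2, s = -2.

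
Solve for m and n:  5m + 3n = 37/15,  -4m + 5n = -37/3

m = 4/3, n = -7/5

Row-reduce the augmented matrix:
R1 ← R1 / (5).
R2 ← R2 + 4·R1.
R2 ← R2 / (37/5).
R1 ← R1 − 3/5·R2.
Reading off the reduced rows gives m = 4/3, n = -7/5.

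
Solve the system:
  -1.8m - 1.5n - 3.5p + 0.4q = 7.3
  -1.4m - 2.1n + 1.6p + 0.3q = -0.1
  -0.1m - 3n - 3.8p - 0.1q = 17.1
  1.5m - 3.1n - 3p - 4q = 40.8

m = 1, n = -3, p = -2, q = -6

Row-reduce the augmented matrix:
R1 ← R1 / (-9/5).
R2 ← R2 + 7/5·R1.
R3 ← R3 + 1/10·R1.
R4 ← R4 − 3/2·R1.
R2 ← R2 / (-14/15).
R1 ← R1 − 5/6·R2.
R3 ← R3 + 35/12·R2.
R4 ← R4 + 87/20·R2.
R3 ← R3 / (-1369/80).
R1 ← R1 − 325/56·R3.
R2 ← R2 + 389/84·R3.
R4 ← R4 + 43783/1680·R3.
R4 ← R4 / (-166822/47915).
R1 ← R1 + 2509/9583·R4.
R2 ← R2 − 341/9583·R4.
R3 ← R3 − 7/1369·R4.
Reading off the reduced rows gives m = 1, n = -3, p = -2, q = -6.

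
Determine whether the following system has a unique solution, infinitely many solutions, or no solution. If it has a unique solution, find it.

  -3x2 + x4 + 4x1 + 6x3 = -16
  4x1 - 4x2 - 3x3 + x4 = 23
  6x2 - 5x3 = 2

Row-reduce:
R1 ← R1 / (4).
R2 ← R2 − 4·R1.
R2 ← R2 / (-1).
R1 ← R1 + 3/4·R2.
R3 ← R3 − 6·R2.
R3 ← R3 / (-59).
R1 ← R1 − 33/4·R3.
R2 ← R2 − 9·R3.
Rank is 3 with 4 unknowns, leaving x4 free.

infinitely many solutions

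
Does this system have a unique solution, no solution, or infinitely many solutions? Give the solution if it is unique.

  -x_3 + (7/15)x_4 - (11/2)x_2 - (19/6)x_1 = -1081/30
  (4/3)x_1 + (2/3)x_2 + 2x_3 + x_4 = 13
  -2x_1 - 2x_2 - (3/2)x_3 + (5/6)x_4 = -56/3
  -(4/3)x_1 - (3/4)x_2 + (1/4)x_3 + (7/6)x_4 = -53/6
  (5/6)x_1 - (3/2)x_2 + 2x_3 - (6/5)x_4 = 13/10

Row-reduce the augmented matrix:
R1 ← R1 / (-19/6).
R2 ← R2 − 4/3·R1.
R3 ← R3 + 2·R1.
R4 ← R4 + 4/3·R1.
R5 ← R5 − 5/6·R1.
R2 ← R2 / (-94/57).
R1 ← R1 − 33/19·R2.
R3 ← R3 − 28/19·R2.
R4 ← R4 − 119/76·R2.
R5 ← R5 + 56/19·R2.
R3 ← R3 / (51/94).
R1 ← R1 − 93/47·R3.
R2 ← R2 + 45/47·R3.
R4 ← R4 − 102/47·R3.
R5 ← R5 + 51/47·R3.
R4 ← R4 / (-173/40).
R1 ← R1 + 2423/510·R4.
R2 ← R2 − 359/170·R4.
R3 ← R3 − 2267/765·R4.
R5 reduces to 0 = 0, so the extra equation is consistent.
Reading off the reduced rows gives x_1 = 6, x_2 = 3, x_3 = 1, x_4 = 1.

x_1 = 6, x_2 = 3, x_3 = 1, x_4 = 1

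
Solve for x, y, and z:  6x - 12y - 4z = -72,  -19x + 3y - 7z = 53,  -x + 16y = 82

x = -2, y = 5, z = 0

Row-reduce the augmented matrix:
R1 ← R1 / (6).
R2 ← R2 + 19·R1.
R3 ← R3 + 1·R1.
R2 ← R2 / (-35).
R1 ← R1 + 2·R2.
R3 ← R3 − 14·R2.
R3 ← R3 / (-128/15).
R1 ← R1 − 16/35·R3.
R2 ← R2 − 59/105·R3.
Reading off the reduced rows gives x = -2, y = 5, z = 0.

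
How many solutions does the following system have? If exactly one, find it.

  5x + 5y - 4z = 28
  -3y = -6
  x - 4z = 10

Row-reduce the augmented matrix:
R1 ← R1 / (5).
R3 ← R3 − 1·R1.
R2 ← R2 / (-3).
R1 ← R1 − 1·R2.
R3 ← R3 + 1·R2.
R3 ← R3 / (-16/5).
R1 ← R1 + 4/5·R3.
Reading off the reduced rows gives x = 2, y = 2, z = -2.

x = 2, y = 2, z = -2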